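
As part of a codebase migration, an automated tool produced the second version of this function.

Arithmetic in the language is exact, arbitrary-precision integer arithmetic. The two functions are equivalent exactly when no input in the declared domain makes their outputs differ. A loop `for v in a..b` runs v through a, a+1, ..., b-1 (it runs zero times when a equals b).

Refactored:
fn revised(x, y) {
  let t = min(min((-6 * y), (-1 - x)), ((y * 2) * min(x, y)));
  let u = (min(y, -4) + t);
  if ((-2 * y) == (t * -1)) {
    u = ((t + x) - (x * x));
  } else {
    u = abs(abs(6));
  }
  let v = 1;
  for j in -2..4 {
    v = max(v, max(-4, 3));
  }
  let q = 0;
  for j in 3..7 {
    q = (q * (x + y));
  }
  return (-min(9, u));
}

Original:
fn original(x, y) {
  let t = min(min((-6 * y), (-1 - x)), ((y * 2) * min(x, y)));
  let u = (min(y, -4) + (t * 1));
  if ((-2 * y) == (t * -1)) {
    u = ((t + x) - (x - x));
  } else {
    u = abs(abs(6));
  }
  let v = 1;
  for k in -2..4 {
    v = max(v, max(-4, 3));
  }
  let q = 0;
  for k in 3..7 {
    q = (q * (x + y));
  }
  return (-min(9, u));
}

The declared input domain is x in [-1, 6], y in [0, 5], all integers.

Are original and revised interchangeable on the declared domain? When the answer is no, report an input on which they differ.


The rewrite breaks on x=-1, y=0, where the results are 1 and 2.
original: t = 0; u = -4; ((-2 * y) == (t * -1)) -> true; u = -1; v = 1; [k=-2]; v = 3; [k=-1]; v = 3; [k=0]; v = 3; [k=1]; v = 3; [k=2]; v = 3; [k=3]; v = 3; q = 0; [k=3]; q = 0; [k=4]; q = 0; [k=5]; q = 0; [k=6]; q = 0; return 1
revised: t = 0; u = -4; ((-2 * y) == (t * -1)) -> true; u = -2; v = 1; [j=-2]; v = 3; [j=-1]; v = 3; [j=0]; v = 3; [j=1]; v = 3; [j=2]; v = 3; [j=3]; v = 3; q = 0; [j=3]; q = 0; [j=4]; q = 0; [j=5]; q = 0; [j=6]; q = 0; return 2
verdict: not equivalent; witness: x=-1, y=0


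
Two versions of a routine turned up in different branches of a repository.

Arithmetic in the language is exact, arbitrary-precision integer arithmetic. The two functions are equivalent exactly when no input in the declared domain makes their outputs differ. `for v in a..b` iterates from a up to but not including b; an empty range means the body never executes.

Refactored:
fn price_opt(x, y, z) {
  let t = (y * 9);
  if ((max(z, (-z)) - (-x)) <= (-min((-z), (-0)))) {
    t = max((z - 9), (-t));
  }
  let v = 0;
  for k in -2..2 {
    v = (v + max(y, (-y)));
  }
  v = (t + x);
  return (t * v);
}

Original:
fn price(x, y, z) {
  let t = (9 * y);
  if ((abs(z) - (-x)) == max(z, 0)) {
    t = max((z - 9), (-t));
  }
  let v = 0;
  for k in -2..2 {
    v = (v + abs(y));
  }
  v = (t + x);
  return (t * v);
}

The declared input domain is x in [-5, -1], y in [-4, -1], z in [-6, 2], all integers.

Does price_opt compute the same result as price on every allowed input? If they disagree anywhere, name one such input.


Run the pair on x=-5, y=-4, z=-4.
price: t = -36; ((abs(z) - (-x)) == max(z, 0)) -> false; v = 0; [k=-2]; v = 4; [k=-1]; v = 8; [k=0]; v = 12; [k=1]; v = 16; v = -41; return 1476
price_opt: t = -36; ((max(z, (-z)) - (-x)) <= (-min((-z), (-0)))) -> true; t = 36; v = 0; [k=-2]; v = 4; [k=-1]; v = 8; [k=0]; v = 12; [k=1]; v = 16; v = 31; return 1116
1476 and 1116 differ, so these are not the same function on this domain.
verdict: not equivalent; witness: x=-5, y=-4, z=-4


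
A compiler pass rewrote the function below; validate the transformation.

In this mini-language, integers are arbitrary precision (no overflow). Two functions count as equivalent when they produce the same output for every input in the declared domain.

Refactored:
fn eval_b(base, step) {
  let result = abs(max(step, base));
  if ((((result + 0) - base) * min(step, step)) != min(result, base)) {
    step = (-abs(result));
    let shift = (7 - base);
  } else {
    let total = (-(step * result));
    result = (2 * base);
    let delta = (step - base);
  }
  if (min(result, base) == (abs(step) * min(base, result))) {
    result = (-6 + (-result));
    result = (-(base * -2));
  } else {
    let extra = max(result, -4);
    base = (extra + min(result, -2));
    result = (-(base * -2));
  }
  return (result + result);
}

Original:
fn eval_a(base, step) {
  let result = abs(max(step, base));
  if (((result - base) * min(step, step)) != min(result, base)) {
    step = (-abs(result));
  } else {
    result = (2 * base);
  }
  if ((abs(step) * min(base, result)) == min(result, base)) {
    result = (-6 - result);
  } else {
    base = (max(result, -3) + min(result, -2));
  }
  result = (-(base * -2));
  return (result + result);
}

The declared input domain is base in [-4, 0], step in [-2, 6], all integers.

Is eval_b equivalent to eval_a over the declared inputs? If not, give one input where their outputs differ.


The suspicious edit (`-3` became `-4`) never changes the result for any input inside the declared domain; all 45 inputs agree.
verdict: equivalent


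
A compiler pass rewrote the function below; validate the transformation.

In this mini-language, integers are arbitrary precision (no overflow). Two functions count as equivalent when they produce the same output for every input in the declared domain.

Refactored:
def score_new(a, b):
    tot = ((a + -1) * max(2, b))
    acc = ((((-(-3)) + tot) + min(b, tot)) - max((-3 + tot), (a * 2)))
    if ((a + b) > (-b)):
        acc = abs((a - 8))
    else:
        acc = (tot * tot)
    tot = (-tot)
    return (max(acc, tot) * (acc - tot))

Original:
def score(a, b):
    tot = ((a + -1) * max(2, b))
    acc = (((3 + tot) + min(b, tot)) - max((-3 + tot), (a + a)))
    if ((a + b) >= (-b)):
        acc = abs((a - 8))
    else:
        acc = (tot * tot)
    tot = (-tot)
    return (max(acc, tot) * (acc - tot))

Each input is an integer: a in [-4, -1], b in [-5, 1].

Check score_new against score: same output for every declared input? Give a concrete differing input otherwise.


These are not equivalent — on a=-2, b=1 the outputs split (40 vs 1080).
score: tot=-6, then acc=-5, then ((a + b) >= (-b)) is true, then acc=10, then tot=6, then returns 40
score_new: tot=-6, then acc=-5, then ((a + b) > (-b)) is false, then acc=36, then tot=6, then returns 1080
verdict: not equivalent; witness: a=-2, b=1


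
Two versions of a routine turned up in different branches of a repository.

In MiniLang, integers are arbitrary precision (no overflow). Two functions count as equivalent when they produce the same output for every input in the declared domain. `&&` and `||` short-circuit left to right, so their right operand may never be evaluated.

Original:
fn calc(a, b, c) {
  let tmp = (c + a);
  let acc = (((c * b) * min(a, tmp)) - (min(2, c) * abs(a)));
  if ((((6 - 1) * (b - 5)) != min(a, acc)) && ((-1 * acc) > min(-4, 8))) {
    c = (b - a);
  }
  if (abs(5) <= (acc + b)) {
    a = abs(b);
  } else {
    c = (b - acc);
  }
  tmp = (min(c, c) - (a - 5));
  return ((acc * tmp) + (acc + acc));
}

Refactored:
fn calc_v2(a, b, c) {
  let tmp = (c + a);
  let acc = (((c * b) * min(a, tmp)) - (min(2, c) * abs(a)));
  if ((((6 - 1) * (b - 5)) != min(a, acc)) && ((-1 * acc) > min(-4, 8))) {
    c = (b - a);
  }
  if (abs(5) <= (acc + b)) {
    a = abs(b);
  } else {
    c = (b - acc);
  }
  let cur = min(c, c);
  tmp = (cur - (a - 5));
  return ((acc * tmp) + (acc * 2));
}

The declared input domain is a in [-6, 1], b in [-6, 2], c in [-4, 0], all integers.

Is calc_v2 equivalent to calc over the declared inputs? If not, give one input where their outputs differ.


Comparing the listings, the differences include: statement counts differ, arithmetic usage differs, constant usage differs, local variable names differ.
Tracing a=-2, b=-4, c=-2: calc: tmp=-4, then acc=-28, then ((((6 - 1) * (b - 5)) != min(a, acc)) && ((-1 * acc) > min(-4, 8))) is true, then c=-2, then (abs(5) <= (acc + b)) is false, then c=24, then tmp=31, then returns -924 | calc_v2: tmp=-4, then acc=-28, then ((((6 - 1) * (b - 5)) != min(a, acc)) && ((-1 * acc) > min(-4, 8))) is true, then c=-2, then (abs(5) <= (acc + b)) is false, then c=24, then cur=24, then tmp=31, then returns -924 — matching result -924.
An exhaustive pass over the 360 declared inputs shows identical outputs.
verdict: equivalent


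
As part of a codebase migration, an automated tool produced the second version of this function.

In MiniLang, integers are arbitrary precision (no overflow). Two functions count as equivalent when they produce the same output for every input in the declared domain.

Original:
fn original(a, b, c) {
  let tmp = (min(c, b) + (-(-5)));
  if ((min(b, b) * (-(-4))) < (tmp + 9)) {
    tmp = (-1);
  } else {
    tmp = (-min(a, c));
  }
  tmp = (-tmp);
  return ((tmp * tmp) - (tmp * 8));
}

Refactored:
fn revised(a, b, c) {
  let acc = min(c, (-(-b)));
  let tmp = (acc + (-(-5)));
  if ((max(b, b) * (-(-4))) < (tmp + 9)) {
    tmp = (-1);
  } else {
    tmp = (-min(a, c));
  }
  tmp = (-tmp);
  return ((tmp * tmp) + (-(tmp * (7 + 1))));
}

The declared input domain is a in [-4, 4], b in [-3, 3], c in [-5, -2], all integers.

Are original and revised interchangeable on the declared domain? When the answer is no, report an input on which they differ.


The suspicious edit (`min(b, b)` became `max(b, b)`) never changes the result for any input inside the declared domain; all 252 inputs agree.
verdict: equivalent


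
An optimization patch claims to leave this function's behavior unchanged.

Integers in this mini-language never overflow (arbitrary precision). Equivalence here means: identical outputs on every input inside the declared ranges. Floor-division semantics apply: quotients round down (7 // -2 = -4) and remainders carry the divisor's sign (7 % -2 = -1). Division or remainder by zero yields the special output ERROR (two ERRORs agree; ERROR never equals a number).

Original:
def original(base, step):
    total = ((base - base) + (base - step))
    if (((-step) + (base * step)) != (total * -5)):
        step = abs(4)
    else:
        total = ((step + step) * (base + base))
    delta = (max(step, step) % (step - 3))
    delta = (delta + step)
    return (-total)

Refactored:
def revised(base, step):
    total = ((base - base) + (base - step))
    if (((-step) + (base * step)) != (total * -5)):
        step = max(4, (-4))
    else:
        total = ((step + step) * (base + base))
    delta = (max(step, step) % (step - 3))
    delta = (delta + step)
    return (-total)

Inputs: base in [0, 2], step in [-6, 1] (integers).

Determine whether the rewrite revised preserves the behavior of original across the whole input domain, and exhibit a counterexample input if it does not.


The two are interchangeable: min/max/abs usage differs, plus constant usage differs, and every declared input agrees.
Spot check at base=1, step=-5 — original: total = 6; (((-step) + (base * step)) != (total * -5)) -> true; step = 4; delta = 0; delta = 4; return -6. revised: total = 6; (((-step) + (base * step)) != (total * -5)) -> true; step = 4; delta = 0; delta = 4; return -6. Both give -6.
Across all 24 domain points the two functions coincide.
verdict: equivalent


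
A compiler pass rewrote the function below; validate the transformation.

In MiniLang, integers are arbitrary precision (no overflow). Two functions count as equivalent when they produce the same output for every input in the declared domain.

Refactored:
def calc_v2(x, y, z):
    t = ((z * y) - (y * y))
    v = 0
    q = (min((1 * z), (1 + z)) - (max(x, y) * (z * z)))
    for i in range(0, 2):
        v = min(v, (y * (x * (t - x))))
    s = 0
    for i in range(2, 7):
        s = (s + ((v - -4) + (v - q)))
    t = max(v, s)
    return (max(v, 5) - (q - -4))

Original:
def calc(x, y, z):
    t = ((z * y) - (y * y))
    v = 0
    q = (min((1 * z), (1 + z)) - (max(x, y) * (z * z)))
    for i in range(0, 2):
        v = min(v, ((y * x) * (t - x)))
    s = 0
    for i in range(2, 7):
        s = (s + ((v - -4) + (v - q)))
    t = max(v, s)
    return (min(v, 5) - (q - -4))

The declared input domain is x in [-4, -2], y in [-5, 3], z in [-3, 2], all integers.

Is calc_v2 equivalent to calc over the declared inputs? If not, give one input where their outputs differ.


Take x=-4, y=-5, z=-3.
calc: t becomes -10; next v becomes 0; next q becomes 33; next at i=0:; next v becomes -120; next at i=1:; next v becomes -120; next s becomes 0; next at i=2:; next s becomes -269; next at i=3:; next s becomes -538; next at i=4:; next s becomes -807; next at i=5:; next s becomes -1076; next at i=6:; next s becomes -1345; next t becomes -120; next final value -157
calc_v2: t becomes -10; next v becomes 0; next q becomes 33; next at i=0:; next v becomes -120; next at i=1:; next v becomes -120; next s becomes 0; next at i=2:; next s becomes -269; next at i=3:; next s becomes -538; next at i=4:; next s becomes -807; next at i=5:; next s becomes -1076; next at i=6:; next s becomes -1345; next t becomes -120; next final value -32
-157 against -32: the behavior changed.
verdict: not equivalent; witness: x=-4, y=-5, z=-3


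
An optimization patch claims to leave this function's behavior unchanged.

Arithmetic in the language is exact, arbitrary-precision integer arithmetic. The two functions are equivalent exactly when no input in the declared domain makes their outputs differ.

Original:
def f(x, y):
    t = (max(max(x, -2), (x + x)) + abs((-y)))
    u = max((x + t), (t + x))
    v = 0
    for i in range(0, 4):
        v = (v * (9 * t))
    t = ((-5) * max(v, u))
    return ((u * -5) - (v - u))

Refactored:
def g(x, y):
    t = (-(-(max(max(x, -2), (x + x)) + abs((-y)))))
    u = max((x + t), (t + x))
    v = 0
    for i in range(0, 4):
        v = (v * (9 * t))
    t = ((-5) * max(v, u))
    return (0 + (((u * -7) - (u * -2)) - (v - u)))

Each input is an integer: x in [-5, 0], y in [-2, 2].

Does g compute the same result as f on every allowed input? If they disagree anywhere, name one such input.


Differences: constant usage differs, and arithmetic usage differs — yet all 30 inputs agree.
verdict: equivalent


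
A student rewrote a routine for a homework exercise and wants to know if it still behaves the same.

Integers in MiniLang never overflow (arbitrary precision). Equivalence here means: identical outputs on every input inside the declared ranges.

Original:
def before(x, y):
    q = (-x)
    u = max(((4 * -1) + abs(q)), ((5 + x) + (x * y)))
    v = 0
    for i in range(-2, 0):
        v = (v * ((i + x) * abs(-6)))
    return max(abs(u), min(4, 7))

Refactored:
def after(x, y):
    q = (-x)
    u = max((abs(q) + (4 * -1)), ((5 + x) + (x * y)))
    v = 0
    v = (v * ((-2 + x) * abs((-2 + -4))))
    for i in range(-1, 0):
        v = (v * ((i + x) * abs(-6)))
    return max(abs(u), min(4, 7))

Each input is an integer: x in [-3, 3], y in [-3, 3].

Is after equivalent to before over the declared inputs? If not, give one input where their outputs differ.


Side by side, the visible changes include: loop structure differs; and min/max/abs usage differs; and arithmetic usage differs; and constant usage differs; and statement counts differ.
One worked example (x=-2, y=-1) — before: q := 2 | u := 5 | v := 0 | iter i=-2: | v := 0 | iter i=-1: | v := 0 | result 5; after: q := 2 | u := 5 | v := 0 | v := 0 | iter i=-1: | v := 0 | result 5; agreement on 5.
Sweeping the whole domain (49 inputs) finds no disagreement.
verdict: equivalent


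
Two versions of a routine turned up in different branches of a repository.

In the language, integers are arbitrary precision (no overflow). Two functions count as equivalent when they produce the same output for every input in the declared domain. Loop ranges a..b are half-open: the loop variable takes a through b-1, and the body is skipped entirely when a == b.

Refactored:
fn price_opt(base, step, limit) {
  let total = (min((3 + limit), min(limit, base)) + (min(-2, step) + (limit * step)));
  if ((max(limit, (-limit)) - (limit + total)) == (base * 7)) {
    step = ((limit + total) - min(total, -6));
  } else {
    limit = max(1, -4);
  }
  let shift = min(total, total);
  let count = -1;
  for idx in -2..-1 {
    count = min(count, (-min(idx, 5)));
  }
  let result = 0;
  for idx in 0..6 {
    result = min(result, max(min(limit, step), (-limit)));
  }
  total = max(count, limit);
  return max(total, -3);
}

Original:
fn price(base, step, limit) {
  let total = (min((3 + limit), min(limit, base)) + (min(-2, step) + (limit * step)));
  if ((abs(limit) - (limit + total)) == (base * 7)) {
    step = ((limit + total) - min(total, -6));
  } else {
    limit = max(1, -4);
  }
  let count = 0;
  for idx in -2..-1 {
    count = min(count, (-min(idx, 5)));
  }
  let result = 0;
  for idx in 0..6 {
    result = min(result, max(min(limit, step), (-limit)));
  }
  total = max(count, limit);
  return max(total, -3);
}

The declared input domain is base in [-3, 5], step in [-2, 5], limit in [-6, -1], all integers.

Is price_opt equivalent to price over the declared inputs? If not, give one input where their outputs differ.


Not equivalent: base=1, step=-2, limit=-5 separates them (0 vs -1).
price: total := 3 | ((abs(limit) - (limit + total)) == (base * 7)): true | step := 4 | count := 0 | iter idx=-2: | count := 0 | result := 0 | iter idx=0: | result := 0 | iter idx=1: | result := 0 | iter idx=2: | result := 0 | iter idx=3: | result := 0 | iter idx=4: | result := 0 | iter idx=5: | result := 0 | total := 0 | result 0
price_opt: total := 3 | ((max(limit, (-limit)) - (limit + total)) == (base * 7)): true | step := 4 | shift := 3 | count := -1 | iter idx=-2: | count := -1 | result := 0 | iter idx=0: | result := 0 | iter idx=1: | result := 0 | iter idx=2: | result := 0 | iter idx=3: | result := 0 | iter idx=4: | result := 0 | iter idx=5: | result := 0 | total := -1 | result -1
verdict: not equivalent; witness: base=1, step=-2, limit=-5


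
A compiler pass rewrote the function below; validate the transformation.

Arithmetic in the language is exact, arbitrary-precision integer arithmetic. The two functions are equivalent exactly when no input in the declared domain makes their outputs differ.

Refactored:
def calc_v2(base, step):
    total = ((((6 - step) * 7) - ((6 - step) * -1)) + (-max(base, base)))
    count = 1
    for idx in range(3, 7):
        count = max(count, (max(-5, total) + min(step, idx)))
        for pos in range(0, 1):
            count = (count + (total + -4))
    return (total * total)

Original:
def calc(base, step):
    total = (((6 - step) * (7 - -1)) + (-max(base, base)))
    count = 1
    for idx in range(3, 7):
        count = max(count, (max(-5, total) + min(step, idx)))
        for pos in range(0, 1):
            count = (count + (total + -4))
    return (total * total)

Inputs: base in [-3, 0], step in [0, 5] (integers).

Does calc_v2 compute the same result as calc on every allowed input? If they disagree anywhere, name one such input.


Equivalent — the differences include arithmetic usage differs, constant usage differs, yet no declared input distinguishes the two.
As a probe, take base=-2, step=1: calc runs total=42, then count=1, then (idx=3), then count=43, then (pos=0), then count=81, then (idx=4), then count=81, then (pos=0), then count=119, then (idx=5), then count=119, then (pos=0), then count=157, then (idx=6), then count=157, then (pos=0), then count=195, then returns 1764; calc_v2 runs total=42, then count=1, then (idx=3), then count=43, then (pos=0), then count=81, then (idx=4), then count=81, then (pos=0), then count=119, then (idx=5), then count=119, then (pos=0), then count=157, then (idx=6), then count=157, then (pos=0), then count=195, then returns 1764; both end at 1764.
Every one of the 24 inputs gives matching results.
verdict: equivalent


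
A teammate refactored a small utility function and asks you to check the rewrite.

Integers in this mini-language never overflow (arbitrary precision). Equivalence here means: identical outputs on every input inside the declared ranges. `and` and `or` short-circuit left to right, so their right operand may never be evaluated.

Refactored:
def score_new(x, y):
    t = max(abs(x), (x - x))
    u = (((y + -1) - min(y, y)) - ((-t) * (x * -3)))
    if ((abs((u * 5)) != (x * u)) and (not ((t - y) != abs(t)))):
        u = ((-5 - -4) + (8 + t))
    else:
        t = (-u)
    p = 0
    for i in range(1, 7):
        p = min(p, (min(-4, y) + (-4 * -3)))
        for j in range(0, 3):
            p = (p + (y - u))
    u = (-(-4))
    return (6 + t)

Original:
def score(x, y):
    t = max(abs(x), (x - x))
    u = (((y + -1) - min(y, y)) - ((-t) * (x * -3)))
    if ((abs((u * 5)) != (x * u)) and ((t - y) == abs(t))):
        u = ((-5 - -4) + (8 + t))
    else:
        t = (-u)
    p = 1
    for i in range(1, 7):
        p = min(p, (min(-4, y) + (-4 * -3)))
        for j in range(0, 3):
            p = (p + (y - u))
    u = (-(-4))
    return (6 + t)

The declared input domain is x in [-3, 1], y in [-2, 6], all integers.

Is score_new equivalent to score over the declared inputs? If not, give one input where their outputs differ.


Equivalent. Although `1` became `0`, no input in the stated domain can expose it.
Across all 45 domain points the two functions coincide.
Spot check at x=0, y=5 — score: t becomes 0; next u becomes -1; next ((abs((u * 5)) != (x * u)) and ((t - y) == abs(t))) evaluates to false; next t becomes 1; next p becomes 1; next at i=1:; next p becomes 1; next at j=0:; next p becomes 7; next at j=1:; next p becomes 13; next at j=2:; next p becomes 19; next at i=2:; next p becomes 8; next at j=0:; next p becomes 14; next at j=1:; next p becomes 20; next at j=2:; next p becomes 26; next at i=3:; next p becomes 8; next at j=0:; next p becomes 14; next at j=1:; next p becomes 20; next at j=2:; next p becomes 26; next at i=4:; next p becomes 8; next at j=0:; next p becomes 14; next at j=1:; next p becomes 20; next at j=2:; next p becomes 26; next at i=5:; next p becomes 8; next at j=0:; next p becomes 14; next at j=1:; next p becomes 20; next at j=2:; next p becomes 26; next at i=6:; next p becomes 8; next at j=0:; next p becomes 14; next at j=1:; next p becomes 20; next at j=2:; next p becomes 26; next u becomes 4; next final value 7. score_new: t becomes 0; next u becomes -1; next ((abs((u * 5)) != (x * u)) and (not ((t - y) != abs(t)))) evaluates to false; next t becomes 1; next p becomes 0; next at i=1:; next p becomes 0; next at j=0:; next p becomes 6; next at j=1:; next p becomes 12; next at j=2:; next p becomes 18; next at i=2:; next p becomes 8; next at j=0:; next p becomes 14; next at j=1:; next p becomes 20; next at j=2:; next p becomes 26; next at i=3:; next p becomes 8; next at j=0:; next p becomes 14; next at j=1:; next p becomes 20; next at j=2:; next p becomes 26; next at i=4:; next p becomes 8; next at j=0:; next p becomes 14; next at j=1:; next p becomes 20; next at j=2:; next p becomes 26; next at i=5:; next p becomes 8; next at j=0:; next p becomes 14; next at j=1:; next p becomes 20; next at j=2:; next p becomes 26; next at i=6:; next p becomes 8; next at j=0:; next p becomes 14; next at j=1:; next p becomes 20; next at j=2:; next p becomes 26; next u becomes 4; next final value 7. Both give 7.
verdict: equivalent


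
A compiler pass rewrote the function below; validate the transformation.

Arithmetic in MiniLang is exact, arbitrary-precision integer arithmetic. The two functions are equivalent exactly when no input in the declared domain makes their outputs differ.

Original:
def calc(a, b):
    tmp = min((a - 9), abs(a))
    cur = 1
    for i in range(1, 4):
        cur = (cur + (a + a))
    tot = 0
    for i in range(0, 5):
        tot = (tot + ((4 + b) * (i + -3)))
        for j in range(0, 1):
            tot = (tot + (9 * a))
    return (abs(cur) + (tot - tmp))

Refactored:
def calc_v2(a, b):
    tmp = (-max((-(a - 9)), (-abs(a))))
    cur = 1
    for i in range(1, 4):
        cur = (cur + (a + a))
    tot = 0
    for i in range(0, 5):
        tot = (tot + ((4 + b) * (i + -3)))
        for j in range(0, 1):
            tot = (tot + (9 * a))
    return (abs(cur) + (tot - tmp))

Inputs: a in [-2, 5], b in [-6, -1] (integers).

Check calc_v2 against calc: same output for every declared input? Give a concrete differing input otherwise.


Differences: min/max/abs usage differs — yet all 48 inputs agree.
verdict: equivalent


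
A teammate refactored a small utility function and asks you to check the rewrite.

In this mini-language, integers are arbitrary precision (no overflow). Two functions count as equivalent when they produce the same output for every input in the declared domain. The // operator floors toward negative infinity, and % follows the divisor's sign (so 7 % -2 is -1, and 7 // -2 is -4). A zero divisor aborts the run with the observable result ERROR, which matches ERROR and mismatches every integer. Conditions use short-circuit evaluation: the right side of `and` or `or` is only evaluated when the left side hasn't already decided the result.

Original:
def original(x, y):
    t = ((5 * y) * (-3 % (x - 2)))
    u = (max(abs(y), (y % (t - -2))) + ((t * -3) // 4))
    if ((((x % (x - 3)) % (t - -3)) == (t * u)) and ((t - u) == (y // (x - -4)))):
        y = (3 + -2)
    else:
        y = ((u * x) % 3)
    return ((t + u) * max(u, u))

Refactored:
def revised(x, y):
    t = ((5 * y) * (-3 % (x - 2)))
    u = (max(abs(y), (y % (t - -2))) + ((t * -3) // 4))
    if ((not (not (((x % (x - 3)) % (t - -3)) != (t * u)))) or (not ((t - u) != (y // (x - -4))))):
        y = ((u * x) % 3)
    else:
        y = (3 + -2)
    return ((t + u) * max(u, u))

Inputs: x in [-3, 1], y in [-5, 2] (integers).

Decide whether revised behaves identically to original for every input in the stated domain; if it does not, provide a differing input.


Equivalent. The one real change (`((t - u) == (y // (x - -4)))` became `((t - u) != (y // (x - -4)))`) has no effect anywhere in the declared ranges.
Across all 40 domain points the two functions coincide.
Spot check at x=-2, y=2 — original: t = -30; u = 24; ((((x % (x - 3)) % (t - -3)) == (t * u)) and ((t - u) == (y // (x - -4)))) -> false; y = 0; return -144. revised: t = -30; u = 24; ((not (not (((x % (x - 3)) % (t - -3)) != (t * u)))) or (not ((t - u) != (y // (x - -4))))) -> true; y = 0; return -144. Both give -144.
verdict: equivalent


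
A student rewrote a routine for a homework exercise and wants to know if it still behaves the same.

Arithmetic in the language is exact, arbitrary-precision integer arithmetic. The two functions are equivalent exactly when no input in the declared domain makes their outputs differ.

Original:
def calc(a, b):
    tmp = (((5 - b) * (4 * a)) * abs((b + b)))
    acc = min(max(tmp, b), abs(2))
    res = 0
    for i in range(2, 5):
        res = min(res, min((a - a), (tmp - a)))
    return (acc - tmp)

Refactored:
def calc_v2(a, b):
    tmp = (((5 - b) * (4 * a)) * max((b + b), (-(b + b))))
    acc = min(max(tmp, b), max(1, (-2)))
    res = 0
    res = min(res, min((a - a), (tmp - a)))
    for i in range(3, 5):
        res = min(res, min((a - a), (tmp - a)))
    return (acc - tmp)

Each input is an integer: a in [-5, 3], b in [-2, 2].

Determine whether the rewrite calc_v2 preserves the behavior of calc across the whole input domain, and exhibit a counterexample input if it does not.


The rewrite breaks on a=-5, b=2, where the results are 242 and 241.
calc: tmp := -240 | acc := 2 | res := 0 | iter i=2: | res := -235 | iter i=3: | res := -235 | iter i=4: | res := -235 | result 242
calc_v2: tmp := -240 | acc := 1 | res := 0 | res := -235 | iter i=3: | res := -235 | iter i=4: | res := -235 | result 241
verdict: not equivalent; witness: a=-5, b=2


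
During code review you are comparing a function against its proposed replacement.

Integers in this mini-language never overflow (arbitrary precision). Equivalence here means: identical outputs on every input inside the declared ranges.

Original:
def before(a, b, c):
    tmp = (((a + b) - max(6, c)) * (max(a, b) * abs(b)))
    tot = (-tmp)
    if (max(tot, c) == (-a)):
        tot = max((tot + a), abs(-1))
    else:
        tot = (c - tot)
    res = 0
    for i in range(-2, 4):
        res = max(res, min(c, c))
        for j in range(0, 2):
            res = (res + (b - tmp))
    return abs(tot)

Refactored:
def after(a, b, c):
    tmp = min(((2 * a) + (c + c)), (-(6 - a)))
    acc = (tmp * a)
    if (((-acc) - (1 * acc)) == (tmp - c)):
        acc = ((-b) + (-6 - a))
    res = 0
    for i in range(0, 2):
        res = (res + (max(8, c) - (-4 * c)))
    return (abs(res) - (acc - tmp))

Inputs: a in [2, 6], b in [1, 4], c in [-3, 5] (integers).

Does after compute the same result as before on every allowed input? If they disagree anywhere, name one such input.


Run the pair on a=2, b=1, c=-3.
before: tmp = -6; tot = 6; (max(tot, c) == (-a)) -> false; tot = -9; res = 0; [i=-2]; res = 0; [j=0]; res = 7; [j=1]; res = 14; [i=-1]; res = 14; [j=0]; res = 21; [j=1]; res = 28; [i=0]; res = 28; [j=0]; res = 35; [j=1]; res = 42; [i=1]; res = 42; [j=0]; res = 49; [j=1]; res = 56; [i=2]; res = 56; [j=0]; res = 63; [j=1]; res = 70; [i=3]; res = 70; [j=0]; res = 77; [j=1]; res = 84; return 9
after: tmp = -4; acc = -8; (((-acc) - (1 * acc)) == (tmp - c)) -> false; res = 0; [i=0]; res = -4; [i=1]; res = -8; return 12
9 vs 12 — the two versions disagree here.
verdict: not equivalent; witness: a=2, b=1, c=-3


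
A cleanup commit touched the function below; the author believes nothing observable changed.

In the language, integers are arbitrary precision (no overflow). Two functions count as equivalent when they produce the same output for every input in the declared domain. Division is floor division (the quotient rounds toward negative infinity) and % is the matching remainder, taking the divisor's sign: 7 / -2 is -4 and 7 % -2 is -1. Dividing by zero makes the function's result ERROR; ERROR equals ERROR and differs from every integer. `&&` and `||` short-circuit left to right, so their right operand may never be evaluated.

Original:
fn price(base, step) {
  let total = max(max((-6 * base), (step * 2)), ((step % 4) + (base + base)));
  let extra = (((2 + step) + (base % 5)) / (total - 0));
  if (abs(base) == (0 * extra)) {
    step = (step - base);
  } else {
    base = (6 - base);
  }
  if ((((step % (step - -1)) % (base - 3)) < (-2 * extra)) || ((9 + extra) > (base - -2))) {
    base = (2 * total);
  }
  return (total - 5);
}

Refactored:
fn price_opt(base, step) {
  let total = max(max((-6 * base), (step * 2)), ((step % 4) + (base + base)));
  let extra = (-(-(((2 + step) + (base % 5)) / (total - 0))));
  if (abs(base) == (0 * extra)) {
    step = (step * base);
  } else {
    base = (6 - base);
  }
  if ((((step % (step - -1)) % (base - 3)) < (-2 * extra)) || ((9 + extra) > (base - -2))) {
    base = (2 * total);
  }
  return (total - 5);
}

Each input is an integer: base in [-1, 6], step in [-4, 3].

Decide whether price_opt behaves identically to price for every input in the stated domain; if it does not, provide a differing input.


The rewrite breaks on base=0, step=-1, where the results are ERROR and -2.
price: total = 3; extra = 0; (abs(base) == (0 * extra)) -> true; step = -1; division by zero -> ERROR
price_opt: total = 3; extra = 0; (abs(base) == (0 * extra)) -> true; step = 0; ((((step % (step - -1)) % (base - 3)) < (-2 * extra)) || ((9 + extra) > (base - -2))) -> true; base = 6; return -2
verdict: not equivalent; witness: base=0, step=-1


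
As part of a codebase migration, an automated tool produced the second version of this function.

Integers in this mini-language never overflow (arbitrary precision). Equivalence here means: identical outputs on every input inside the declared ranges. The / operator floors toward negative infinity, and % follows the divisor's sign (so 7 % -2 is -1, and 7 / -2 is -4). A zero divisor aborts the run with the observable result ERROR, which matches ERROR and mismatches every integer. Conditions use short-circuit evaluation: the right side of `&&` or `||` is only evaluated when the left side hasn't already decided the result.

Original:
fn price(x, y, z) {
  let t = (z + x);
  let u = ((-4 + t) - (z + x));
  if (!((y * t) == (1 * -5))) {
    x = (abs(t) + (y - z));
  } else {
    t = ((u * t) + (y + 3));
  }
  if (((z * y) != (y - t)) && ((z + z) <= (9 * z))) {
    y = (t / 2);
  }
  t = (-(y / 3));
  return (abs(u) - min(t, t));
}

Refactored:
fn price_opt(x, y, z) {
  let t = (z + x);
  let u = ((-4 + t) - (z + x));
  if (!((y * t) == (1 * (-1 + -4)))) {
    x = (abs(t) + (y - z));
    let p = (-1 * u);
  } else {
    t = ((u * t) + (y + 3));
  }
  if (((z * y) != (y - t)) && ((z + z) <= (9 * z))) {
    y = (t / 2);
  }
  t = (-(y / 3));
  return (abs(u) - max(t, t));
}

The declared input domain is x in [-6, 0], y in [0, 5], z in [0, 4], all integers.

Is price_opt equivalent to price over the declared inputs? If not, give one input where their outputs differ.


The edit looks behavioral (`min(t, t)` became `max(t, t)`), but over these ranges it never changes the outcome; all 210 inputs agree.
verdict: equivalent


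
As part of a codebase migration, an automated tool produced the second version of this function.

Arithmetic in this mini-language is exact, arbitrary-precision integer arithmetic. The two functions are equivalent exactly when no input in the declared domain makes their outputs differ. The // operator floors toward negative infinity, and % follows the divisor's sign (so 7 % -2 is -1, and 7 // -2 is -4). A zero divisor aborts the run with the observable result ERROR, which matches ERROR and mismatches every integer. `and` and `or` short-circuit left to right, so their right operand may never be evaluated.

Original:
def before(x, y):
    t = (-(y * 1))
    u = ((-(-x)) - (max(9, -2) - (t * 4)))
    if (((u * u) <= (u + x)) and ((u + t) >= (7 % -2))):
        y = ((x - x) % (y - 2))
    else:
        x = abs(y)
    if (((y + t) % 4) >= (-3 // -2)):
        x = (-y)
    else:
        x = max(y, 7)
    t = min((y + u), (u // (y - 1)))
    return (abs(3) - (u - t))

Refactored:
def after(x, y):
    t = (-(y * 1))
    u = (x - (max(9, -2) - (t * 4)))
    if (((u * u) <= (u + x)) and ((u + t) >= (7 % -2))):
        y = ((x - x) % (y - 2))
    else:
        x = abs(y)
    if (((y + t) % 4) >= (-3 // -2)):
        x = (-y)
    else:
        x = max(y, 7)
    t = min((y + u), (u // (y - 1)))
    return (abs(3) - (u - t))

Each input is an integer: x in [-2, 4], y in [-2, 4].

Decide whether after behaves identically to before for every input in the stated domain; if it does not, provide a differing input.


The two are interchangeable: same computation, different form, and every declared input agrees.
Tracing x=-1, y=2: before: t becomes -2; next u becomes -18; next (((u * u) <= (u + x)) and ((u + t) >= (7 % -2))) evaluates to false; next x becomes 2; next (((y + t) % 4) >= (-3 // -2)) evaluates to false; next x becomes 7; next t becomes -18; next final value 3 | after: t becomes -2; next u becomes -18; next (((u * u) <= (u + x)) and ((u + t) >= (7 % -2))) evaluates to false; next x becomes 2; next (((y + t) % 4) >= (-3 // -2)) evaluates to false; next x becomes 7; next t becomes -18; next final value 3 — matching result 3.
Checked all 49 inputs in the declared domain: the outputs agree on every one.
verdict: equivalent


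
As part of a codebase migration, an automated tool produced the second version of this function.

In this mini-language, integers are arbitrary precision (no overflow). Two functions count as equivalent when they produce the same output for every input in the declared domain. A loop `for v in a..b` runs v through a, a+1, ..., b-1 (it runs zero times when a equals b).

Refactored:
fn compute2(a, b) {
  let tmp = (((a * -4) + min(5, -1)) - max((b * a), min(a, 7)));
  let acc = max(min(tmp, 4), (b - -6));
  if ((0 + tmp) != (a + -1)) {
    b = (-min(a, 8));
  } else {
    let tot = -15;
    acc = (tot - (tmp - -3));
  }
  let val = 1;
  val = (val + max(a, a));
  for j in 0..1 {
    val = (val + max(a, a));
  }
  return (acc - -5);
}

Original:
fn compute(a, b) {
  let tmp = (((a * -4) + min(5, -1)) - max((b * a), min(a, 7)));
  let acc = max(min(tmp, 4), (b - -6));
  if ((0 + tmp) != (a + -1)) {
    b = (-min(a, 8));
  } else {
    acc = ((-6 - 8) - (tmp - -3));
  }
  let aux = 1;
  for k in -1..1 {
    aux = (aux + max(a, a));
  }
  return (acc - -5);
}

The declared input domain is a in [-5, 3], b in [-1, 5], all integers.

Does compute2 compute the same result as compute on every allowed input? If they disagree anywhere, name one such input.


Take a=0, b=-1.
compute: tmp = -1; acc = 5; ((0 + tmp) != (a + -1)) -> false; acc = -16; aux = 1; [k=-1]; aux = 1; [k=0]; aux = 1; return -11
compute2: tmp = -1; acc = 5; ((0 + tmp) != (a + -1)) -> false; tot = -15; acc = -17; val = 1; val = 1; [j=0]; val = 1; return -12
-11 and -12 differ, so these are not the same function on this domain.
verdict: not equivalent; witness: a=0, b=-1


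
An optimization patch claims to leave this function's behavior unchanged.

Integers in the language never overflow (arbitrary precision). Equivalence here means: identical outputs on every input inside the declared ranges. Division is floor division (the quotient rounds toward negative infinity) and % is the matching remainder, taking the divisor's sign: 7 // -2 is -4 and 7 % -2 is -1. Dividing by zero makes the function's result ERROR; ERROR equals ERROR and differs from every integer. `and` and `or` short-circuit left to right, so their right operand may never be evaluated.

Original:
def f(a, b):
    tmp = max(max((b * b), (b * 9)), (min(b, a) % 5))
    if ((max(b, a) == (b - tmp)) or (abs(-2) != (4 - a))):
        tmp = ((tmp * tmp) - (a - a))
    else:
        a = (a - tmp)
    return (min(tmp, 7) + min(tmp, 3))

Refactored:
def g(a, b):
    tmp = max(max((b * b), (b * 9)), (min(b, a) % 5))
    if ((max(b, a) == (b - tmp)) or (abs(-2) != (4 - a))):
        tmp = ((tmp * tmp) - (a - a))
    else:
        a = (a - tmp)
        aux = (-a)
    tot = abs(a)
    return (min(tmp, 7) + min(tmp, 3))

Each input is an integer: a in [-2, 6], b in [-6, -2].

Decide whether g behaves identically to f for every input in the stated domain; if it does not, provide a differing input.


Although statement counts differ; and local variable names differ; and min/max/abs usage differs, 45/45 inputs agree.
verdict: equivalent


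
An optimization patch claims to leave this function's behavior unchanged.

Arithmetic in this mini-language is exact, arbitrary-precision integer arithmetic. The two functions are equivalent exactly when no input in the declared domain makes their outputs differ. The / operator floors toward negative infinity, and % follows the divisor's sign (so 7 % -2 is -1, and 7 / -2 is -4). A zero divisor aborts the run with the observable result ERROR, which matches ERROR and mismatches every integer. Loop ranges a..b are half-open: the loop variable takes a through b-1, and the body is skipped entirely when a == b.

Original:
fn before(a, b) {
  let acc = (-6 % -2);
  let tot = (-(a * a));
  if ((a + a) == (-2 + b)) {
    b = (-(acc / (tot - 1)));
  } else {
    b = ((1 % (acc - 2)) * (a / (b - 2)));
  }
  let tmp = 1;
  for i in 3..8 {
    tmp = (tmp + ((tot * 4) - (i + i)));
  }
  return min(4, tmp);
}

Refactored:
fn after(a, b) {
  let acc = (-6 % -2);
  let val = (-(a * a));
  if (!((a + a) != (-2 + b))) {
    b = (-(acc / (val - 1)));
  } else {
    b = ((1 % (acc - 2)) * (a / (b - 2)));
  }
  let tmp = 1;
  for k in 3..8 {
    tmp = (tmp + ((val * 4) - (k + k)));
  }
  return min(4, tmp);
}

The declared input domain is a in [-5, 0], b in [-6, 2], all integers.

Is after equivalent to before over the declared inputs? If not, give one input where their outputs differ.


Behavior is preserved: although comparison usage differs; and boolean connective usage differs; and local variable names differ, the outputs never diverge.
As a probe, take a=-2, b=0: before runs acc becomes 0; next tot becomes -4; next ((a + a) == (-2 + b)) evaluates to false; next b becomes -1; next tmp becomes 1; next at i=3:; next tmp becomes -21; next at i=4:; next tmp becomes -45; next at i=5:; next tmp becomes -71; next at i=6:; next tmp becomes -99; next at i=7:; next tmp becomes -129; next final value -129; after runs acc becomes 0; next val becomes -4; next (!((a + a) != (-2 + b))) evaluates to false; next b becomes -1; next tmp becomes 1; next at k=3:; next tmp becomes -21; next at k=4:; next tmp becomes -45; next at k=5:; next tmp becomes -71; next at k=6:; next tmp becomes -99; next at k=7:; next tmp becomes -129; next final value -129; both end at -129.
Every one of the 54 inputs gives matching results.
verdict: equivalent
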